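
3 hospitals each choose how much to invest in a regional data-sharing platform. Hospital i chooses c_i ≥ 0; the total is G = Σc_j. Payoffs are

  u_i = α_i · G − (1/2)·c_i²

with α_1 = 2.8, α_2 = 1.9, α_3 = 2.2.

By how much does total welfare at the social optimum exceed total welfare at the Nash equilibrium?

Hospital i's FOC: ∂u_i/∂c_i = α_i − c_i = 0, so c_i* = α_i.
NE contributions = (2.8, 1.9, 2.2); G = 6.9.
W^NE = (Σα)·G − ½Σα_i² = 6.9² − ½·16.29 = 39.465.
Planner sets c_i = Σα_j = 6.9 for every i, so G^SO = 3·6.9 = 20.7.
W^SO = (Σα)·G^SO − ½·3·(Σα)² = (3/2)·6.9² = 71.415.
Deadweight loss = W^SO − W^NE = 31.95.

31.95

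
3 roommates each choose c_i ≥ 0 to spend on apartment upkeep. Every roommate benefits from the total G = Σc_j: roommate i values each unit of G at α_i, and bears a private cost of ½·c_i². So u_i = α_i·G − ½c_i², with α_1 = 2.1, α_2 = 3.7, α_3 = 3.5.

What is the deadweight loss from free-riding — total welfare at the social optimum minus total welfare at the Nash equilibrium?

58.42

Roommate i's FOC: ∂u_i/∂c_i = α_i − c_i = 0, so c_i* = α_i.
NE contributions = (2.1, 3.7, 3.5); G = 9.3.
W^NE = (Σα)·G − ½Σα_i² = 9.3² − ½·30.35 = 71.315.
Planner sets c_i = Σα_j = 9.3 for every i, so G^SO = 3·9.3 = 27.9.
W^SO = (Σα)·G^SO − ½·3·(Σα)² = (3/2)·9.3² = 129.735.
Deadweight loss = W^SO − W^NE = 58.42.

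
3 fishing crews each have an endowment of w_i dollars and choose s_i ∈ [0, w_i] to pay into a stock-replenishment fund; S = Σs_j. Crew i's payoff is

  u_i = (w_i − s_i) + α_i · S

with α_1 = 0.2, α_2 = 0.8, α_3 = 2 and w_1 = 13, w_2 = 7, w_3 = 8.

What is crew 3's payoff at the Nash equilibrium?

∂u_i/∂s_i = α_i − 1, so crew i contributes w_i if α_i > 1, else 0.
α_i > 1 for i ∈ {3}; NE contributions (0, 0, 8), S = 8.
u_3 = (8 − 8) + 2·8 = 16.

16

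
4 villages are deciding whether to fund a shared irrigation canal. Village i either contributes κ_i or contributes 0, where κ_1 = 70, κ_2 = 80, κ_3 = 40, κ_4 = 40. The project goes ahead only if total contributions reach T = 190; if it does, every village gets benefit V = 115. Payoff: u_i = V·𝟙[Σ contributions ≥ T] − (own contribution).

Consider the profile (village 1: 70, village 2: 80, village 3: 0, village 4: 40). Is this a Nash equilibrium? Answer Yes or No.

Yes

Total = 190 ≥ 190: provided.
Village 1 (pledges 70, payoff 45): dropping to 0 → total 120, payoff 0. No gain.
Village 2 (pledges 80, payoff 35): dropping to 0 → total 110, payoff 0. No gain.
Village 3 (pledges 0, payoff 115): pledging 40 → total 230, payoff 75. No gain.
Village 4 (pledges 40, payoff 75): dropping to 0 → total 150, payoff 0. No gain.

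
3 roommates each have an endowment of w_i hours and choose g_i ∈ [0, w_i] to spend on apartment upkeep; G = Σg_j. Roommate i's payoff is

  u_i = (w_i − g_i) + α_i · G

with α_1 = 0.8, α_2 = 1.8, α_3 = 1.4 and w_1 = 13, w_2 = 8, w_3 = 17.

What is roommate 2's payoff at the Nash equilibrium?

45

∂u_i/∂g_i = α_i − 1, so roommate i contributes w_i if α_i > 1, else 0.
α_i > 1 for i ∈ {2, 3}; NE contributions (0, 8, 17), G = 25.
u_2 = (8 − 8) + 1.8·25 = 45.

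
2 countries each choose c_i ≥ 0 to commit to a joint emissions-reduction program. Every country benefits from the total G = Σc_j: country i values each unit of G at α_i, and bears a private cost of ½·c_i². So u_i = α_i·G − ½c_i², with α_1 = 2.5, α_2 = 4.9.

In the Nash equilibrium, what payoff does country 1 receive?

Country i's FOC: ∂u_i/∂c_i = α_i − c_i = 0, so c_i* = α_i.
NE contributions = (2.5, 4.9); G = 7.4.
u_1 = α_1·G − ½·(c_1)² = 2.5·7.4 − ½·2.5² = 15.375.

15.375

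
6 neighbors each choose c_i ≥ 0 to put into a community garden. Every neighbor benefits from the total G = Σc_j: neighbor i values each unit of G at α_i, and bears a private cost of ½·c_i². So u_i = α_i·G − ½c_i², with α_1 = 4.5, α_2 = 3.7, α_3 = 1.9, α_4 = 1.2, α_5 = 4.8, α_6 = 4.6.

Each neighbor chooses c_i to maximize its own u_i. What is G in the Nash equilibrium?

Neighbor i's FOC: ∂u_i/∂c_i = α_i − c_i = 0, so c_i* = α_i.
NE contributions = (4.5, 3.7, 1.9, 1.2, 4.8, 4.6); G = 20.7.

20.7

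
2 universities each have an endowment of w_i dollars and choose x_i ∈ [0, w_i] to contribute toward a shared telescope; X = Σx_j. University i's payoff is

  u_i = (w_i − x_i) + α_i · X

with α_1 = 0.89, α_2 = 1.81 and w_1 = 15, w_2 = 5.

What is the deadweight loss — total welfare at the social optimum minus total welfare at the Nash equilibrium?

25.5

∂u_i/∂x_i = α_i − 1, so university i contributes w_i if α_i > 1, else 0.
α_i > 1 for i ∈ {2}; NE contributions (0, 5), X = 5.
W^NE = Σw_i − X^NE + (Σα_i)·X^NE = 20 + 1.7·5 = 28.5.
Planner: ∂(Σu_j)/∂x_i = Σα_j − 1 = 1.7 > 0, so everyone contributes w_i; X^SO = 20, W^SO = 20 + 1.7·20 = 54.
Deadweight loss = 25.5.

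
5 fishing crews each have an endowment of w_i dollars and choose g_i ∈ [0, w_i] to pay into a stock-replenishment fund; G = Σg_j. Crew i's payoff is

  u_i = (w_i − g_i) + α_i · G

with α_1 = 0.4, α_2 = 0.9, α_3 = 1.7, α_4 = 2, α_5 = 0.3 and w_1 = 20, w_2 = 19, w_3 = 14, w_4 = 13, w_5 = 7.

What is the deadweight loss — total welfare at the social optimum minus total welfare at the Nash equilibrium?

∂u_i/∂g_i = α_i − 1, so crew i contributes w_i if α_i > 1, else 0.
α_i > 1 for i ∈ {3, 4}; NE contributions (0, 0, 14, 13, 0), G = 27.
W^NE = Σw_i − G^NE + (Σα_i)·G^NE = 73 + 4.3·27 = 189.1.
Planner: ∂(Σu_j)/∂g_i = Σα_j − 1 = 4.3 > 0, so everyone contributes w_i; G^SO = 73, W^SO = 73 + 4.3·73 = 386.9.
Deadweight loss = 197.8.

197.8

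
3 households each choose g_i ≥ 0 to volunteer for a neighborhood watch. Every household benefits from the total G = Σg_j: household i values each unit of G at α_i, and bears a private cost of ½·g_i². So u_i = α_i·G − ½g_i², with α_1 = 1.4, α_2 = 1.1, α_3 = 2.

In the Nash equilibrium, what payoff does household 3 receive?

7

Household i's FOC: ∂u_i/∂g_i = α_i − g_i = 0, so g_i* = α_i.
NE contributions = (1.4, 1.1, 2); G = 4.5.
u_3 = α_3·G − ½·(g_3)² = 2·4.5 − ½·2² = 7.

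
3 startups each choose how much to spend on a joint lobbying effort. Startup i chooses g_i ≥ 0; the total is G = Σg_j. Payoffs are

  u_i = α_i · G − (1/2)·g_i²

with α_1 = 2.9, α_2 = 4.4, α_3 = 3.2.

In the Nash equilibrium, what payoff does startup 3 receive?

28.48

Startup i's FOC: ∂u_i/∂g_i = α_i − g_i = 0, so g_i* = α_i.
NE contributions = (2.9, 4.4, 3.2); G = 10.5.
u_3 = α_3·G − ½·(g_3)² = 3.2·10.5 − ½·3.2² = 28.48.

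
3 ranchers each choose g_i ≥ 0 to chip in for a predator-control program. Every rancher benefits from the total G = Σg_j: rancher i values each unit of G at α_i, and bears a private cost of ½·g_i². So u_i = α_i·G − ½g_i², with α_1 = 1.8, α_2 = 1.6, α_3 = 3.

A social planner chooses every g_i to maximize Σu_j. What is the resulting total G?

19.2

Planner FOC: ∂(Σu_j)/∂g_i = (Σα_j) − g_i = 0, so g_i^SO = Σα_j = 6.4 for every i; G^SO = 19.2.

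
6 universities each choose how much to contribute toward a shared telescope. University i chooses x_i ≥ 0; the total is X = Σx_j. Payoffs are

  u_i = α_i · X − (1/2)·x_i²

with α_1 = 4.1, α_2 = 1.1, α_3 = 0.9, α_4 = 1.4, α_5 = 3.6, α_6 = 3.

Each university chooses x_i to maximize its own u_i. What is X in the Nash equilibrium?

University i's FOC: ∂u_i/∂x_i = α_i − x_i = 0, so x_i* = α_i.
NE contributions = (4.1, 1.1, 0.9, 1.4, 3.6, 3); X = 14.1.

14.1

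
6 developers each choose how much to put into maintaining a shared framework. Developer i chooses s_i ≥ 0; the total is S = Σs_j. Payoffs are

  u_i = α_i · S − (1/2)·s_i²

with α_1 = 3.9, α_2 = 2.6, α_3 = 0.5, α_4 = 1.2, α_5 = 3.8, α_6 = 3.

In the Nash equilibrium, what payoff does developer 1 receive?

50.895

Developer i's FOC: ∂u_i/∂s_i = α_i − s_i = 0, so s_i* = α_i.
NE contributions = (3.9, 2.6, 0.5, 1.2, 3.8, 3); S = 15.
u_1 = α_1·S − ½·(s_1)² = 3.9·15 − ½·3.9² = 50.895.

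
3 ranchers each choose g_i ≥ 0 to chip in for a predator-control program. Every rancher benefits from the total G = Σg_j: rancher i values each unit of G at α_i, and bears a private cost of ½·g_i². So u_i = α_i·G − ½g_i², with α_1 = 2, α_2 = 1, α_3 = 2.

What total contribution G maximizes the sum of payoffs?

Planner FOC: ∂(Σu_j)/∂g_i = (Σα_j) − g_i = 0, so g_i^SO = Σα_j = 5 for every i; G^SO = 15.

15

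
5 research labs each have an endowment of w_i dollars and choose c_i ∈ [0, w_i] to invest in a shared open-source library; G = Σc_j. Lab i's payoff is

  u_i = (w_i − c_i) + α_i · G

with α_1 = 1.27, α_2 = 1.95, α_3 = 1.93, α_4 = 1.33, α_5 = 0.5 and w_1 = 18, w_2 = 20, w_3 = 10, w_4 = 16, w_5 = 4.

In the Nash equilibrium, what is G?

64

∂u_i/∂c_i = α_i − 1, so lab i contributes w_i if α_i > 1, else 0.
α_i > 1 for i ∈ {1, 2, 3, 4}; NE contributions (18, 20, 10, 16, 0), G = 64.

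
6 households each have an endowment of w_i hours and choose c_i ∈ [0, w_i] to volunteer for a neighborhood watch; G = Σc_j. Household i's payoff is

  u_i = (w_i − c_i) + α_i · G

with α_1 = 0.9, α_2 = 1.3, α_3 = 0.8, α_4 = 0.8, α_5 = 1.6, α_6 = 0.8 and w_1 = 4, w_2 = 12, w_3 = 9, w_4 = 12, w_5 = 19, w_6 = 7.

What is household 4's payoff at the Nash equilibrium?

∂u_i/∂c_i = α_i − 1, so household i contributes w_i if α_i > 1, else 0.
α_i > 1 for i ∈ {2, 5}; NE contributions (0, 12, 0, 0, 19, 0), G = 31.
u_4 = (12 − 0) + 0.8·31 = 36.8.

36.8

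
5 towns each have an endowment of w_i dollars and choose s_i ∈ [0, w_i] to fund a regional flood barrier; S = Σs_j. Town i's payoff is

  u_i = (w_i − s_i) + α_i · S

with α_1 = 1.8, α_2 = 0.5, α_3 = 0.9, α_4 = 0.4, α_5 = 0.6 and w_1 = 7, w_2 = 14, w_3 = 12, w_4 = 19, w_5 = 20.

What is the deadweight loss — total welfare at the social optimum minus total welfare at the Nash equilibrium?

∂u_i/∂s_i = α_i − 1, so town i contributes w_i if α_i > 1, else 0.
α_i > 1 for i ∈ {1}; NE contributions (7, 0, 0, 0, 0), S = 7.
W^NE = Σw_i − S^NE + (Σα_i)·S^NE = 72 + 3.2·7 = 94.4.
Planner: ∂(Σu_j)/∂s_i = Σα_j − 1 = 3.2 > 0, so everyone contributes w_i; S^SO = 72, W^SO = 72 + 3.2·72 = 302.4.
Deadweight loss = 208.

208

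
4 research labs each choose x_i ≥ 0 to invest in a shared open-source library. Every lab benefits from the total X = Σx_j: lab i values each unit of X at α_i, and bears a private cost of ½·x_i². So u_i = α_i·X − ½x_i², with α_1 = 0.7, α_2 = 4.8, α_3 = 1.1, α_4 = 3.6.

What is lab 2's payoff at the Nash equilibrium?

37.44

Lab i's FOC: ∂u_i/∂x_i = α_i − x_i = 0, so x_i* = α_i.
NE contributions = (0.7, 4.8, 1.1, 3.6); X = 10.2.
u_2 = α_2·X − ½·(x_2)² = 4.8·10.2 − ½·4.8² = 37.44.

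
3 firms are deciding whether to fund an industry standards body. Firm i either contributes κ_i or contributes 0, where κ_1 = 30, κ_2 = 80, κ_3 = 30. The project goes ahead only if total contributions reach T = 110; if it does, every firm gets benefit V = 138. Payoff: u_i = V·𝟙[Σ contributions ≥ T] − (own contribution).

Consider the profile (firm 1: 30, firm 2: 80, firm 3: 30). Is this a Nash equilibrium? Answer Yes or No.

Total = 140 ≥ 110: provided.
Firm 1 (pledges 30, payoff 108): dropping to 0 → total 110, payoff 138. Profitable deviation.

No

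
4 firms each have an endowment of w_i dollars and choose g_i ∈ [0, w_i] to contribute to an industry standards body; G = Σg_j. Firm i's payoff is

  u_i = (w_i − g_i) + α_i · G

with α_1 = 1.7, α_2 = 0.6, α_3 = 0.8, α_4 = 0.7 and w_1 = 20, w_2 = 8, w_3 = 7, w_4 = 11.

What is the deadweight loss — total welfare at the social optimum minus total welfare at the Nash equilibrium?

72.8

∂u_i/∂g_i = α_i − 1, so firm i contributes w_i if α_i > 1, else 0.
α_i > 1 for i ∈ {1}; NE contributions (20, 0, 0, 0), G = 20.
W^NE = Σw_i − G^NE + (Σα_i)·G^NE = 46 + 2.8·20 = 102.
Planner: ∂(Σu_j)/∂g_i = Σα_j − 1 = 2.8 > 0, so everyone contributes w_i; G^SO = 46, W^SO = 46 + 2.8·46 = 174.8.
Deadweight loss = 72.8.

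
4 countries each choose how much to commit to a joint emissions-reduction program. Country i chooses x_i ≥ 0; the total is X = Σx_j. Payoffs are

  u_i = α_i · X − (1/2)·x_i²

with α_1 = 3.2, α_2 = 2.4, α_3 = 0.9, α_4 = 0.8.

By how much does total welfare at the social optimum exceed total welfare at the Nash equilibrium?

62.015

Country i's FOC: ∂u_i/∂x_i = α_i − x_i = 0, so x_i* = α_i.
NE contributions = (3.2, 2.4, 0.9, 0.8); X = 7.3.
W^NE = (Σα)·X − ½Σα_i² = 7.3² − ½·17.45 = 44.565.
Planner sets x_i = Σα_j = 7.3 for every i, so X^SO = 4·7.3 = 29.2.
W^SO = (Σα)·X^SO − ½·4·(Σα)² = (4/2)·7.3² = 106.58.
Deadweight loss = W^SO − W^NE = 62.015.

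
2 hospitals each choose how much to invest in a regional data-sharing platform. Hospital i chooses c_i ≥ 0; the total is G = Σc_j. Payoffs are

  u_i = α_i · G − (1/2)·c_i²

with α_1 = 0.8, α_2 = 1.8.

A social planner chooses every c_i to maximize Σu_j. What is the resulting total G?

Planner FOC: ∂(Σu_j)/∂c_i = (Σα_j) − c_i = 0, so c_i^SO = Σα_j = 2.6 for every i; G^SO = 5.2.

5.2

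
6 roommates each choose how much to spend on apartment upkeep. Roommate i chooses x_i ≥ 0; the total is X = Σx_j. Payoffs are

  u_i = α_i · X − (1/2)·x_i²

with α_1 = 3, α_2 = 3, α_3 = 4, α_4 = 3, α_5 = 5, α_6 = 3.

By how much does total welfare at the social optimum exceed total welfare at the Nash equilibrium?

920.5

Roommate i's FOC: ∂u_i/∂x_i = α_i − x_i = 0, so x_i* = α_i.
NE contributions = (3, 3, 4, 3, 5, 3); X = 21.
W^NE = (Σα)·X − ½Σα_i² = 21² − ½·77 = 402.5.
Planner sets x_i = Σα_j = 21 for every i, so X^SO = 6·21 = 126.
W^SO = (Σα)·X^SO − ½·6·(Σα)² = (6/2)·21² = 1323.
Deadweight loss = W^SO − W^NE = 920.5.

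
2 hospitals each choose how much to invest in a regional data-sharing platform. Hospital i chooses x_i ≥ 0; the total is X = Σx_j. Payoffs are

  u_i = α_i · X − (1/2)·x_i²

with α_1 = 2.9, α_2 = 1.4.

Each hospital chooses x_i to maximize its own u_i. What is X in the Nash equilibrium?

Hospital i's FOC: ∂u_i/∂x_i = α_i − x_i = 0, so x_i* = α_i.
NE contributions = (2.9, 1.4); X = 4.3.

4.3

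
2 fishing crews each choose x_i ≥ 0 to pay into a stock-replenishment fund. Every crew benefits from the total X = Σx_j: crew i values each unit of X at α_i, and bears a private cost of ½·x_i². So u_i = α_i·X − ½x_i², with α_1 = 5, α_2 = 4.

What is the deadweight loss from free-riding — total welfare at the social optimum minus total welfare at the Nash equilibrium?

20.5

Crew i's FOC: ∂u_i/∂x_i = α_i − x_i = 0, so x_i* = α_i.
NE contributions = (5, 4); X = 9.
W^NE = (Σα)·X − ½Σα_i² = 9² − ½·41 = 60.5.
Planner sets x_i = Σα_j = 9 for every i, so X^SO = 2·9 = 18.
W^SO = (Σα)·X^SO − ½·2·(Σα)² = (2/2)·9² = 81.
Deadweight loss = W^SO − W^NE = 20.5.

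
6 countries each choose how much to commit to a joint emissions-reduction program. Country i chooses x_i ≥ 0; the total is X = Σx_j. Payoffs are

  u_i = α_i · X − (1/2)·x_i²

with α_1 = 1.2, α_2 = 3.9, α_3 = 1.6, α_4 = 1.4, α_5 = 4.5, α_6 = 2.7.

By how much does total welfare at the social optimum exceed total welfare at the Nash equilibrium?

Country i's FOC: ∂u_i/∂x_i = α_i − x_i = 0, so x_i* = α_i.
NE contributions = (1.2, 3.9, 1.6, 1.4, 4.5, 2.7); X = 15.3.
W^NE = (Σα)·X − ½Σα_i² = 15.3² − ½·48.71 = 209.735.
Planner sets x_i = Σα_j = 15.3 for every i, so X^SO = 6·15.3 = 91.8.
W^SO = (Σα)·X^SO − ½·6·(Σα)² = (6/2)·15.3² = 702.27.
Deadweight loss = W^SO − W^NE = 492.535.

492.535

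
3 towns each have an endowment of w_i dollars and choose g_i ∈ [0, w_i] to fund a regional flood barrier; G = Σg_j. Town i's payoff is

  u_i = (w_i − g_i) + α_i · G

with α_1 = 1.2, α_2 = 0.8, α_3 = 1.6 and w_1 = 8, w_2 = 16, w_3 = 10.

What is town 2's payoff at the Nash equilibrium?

∂u_i/∂g_i = α_i − 1, so town i contributes w_i if α_i > 1, else 0.
α_i > 1 for i ∈ {1, 3}; NE contributions (8, 0, 10), G = 18.
u_2 = (16 − 0) + 0.8·18 = 30.4.

30.4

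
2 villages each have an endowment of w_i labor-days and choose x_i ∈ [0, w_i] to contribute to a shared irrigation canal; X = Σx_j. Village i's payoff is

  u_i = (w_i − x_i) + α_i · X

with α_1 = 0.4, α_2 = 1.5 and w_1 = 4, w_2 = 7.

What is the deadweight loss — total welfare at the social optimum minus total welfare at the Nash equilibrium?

∂u_i/∂x_i = α_i − 1, so village i contributes w_i if α_i > 1, else 0.
α_i > 1 for i ∈ {2}; NE contributions (0, 7), X = 7.
W^NE = Σw_i − X^NE + (Σα_i)·X^NE = 11 + 0.9·7 = 17.3.
Planner: ∂(Σu_j)/∂x_i = Σα_j − 1 = 0.9 > 0, so everyone contributes w_i; X^SO = 11, W^SO = 11 + 0.9·11 = 20.9.
Deadweight loss = 3.6.

3.6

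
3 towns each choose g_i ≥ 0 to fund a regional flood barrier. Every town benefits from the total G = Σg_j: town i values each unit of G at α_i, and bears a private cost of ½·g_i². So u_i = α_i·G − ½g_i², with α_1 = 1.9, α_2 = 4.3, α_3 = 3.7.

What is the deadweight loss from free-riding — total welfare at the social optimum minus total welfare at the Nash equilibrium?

Town i's FOC: ∂u_i/∂g_i = α_i − g_i = 0, so g_i* = α_i.
NE contributions = (1.9, 4.3, 3.7); G = 9.9.
W^NE = (Σα)·G − ½Σα_i² = 9.9² − ½·35.79 = 80.115.
Planner sets g_i = Σα_j = 9.9 for every i, so G^SO = 3·9.9 = 29.7.
W^SO = (Σα)·G^SO − ½·3·(Σα)² = (3/2)·9.9² = 147.015.
Deadweight loss = W^SO − W^NE = 66.9.

66.9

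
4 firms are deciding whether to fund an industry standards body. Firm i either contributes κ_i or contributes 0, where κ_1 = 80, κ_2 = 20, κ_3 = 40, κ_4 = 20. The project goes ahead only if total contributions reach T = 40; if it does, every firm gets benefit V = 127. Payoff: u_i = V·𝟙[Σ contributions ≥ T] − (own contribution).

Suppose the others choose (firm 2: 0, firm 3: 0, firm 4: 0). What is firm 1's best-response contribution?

80

Others' total = 0. Contributing 80 brings total to 80 ≥ 40: gain V − κ_1 = 47.
Best response: 80.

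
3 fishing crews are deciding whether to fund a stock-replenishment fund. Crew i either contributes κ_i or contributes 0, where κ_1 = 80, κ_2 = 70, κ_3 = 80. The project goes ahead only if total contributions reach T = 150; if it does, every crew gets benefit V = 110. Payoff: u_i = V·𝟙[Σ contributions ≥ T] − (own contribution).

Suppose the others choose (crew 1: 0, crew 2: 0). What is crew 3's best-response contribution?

Others' total = 0. Even contributing 80 gives 80 < 150: no benefit either way.
Best response: 0.

0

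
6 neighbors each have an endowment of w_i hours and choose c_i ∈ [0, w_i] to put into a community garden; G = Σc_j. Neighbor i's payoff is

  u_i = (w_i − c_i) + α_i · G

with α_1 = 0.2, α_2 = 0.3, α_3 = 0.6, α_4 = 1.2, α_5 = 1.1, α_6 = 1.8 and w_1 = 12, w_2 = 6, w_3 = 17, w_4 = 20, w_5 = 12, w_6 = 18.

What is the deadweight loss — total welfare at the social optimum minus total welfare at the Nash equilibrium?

∂u_i/∂c_i = α_i − 1, so neighbor i contributes w_i if α_i > 1, else 0.
α_i > 1 for i ∈ {4, 5, 6}; NE contributions (0, 0, 0, 20, 12, 18), G = 50.
W^NE = Σw_i − G^NE + (Σα_i)·G^NE = 85 + 4.2·50 = 295.
Planner: ∂(Σu_j)/∂c_i = Σα_j − 1 = 4.2 > 0, so everyone contributes w_i; G^SO = 85, W^SO = 85 + 4.2·85 = 442.
Deadweight loss = 147.

147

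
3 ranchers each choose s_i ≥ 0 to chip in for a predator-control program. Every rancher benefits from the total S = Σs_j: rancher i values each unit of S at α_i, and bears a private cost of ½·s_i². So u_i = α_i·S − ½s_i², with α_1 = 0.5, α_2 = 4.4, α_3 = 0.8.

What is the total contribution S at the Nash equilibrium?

5.7

Rancher i's FOC: ∂u_i/∂s_i = α_i − s_i = 0, so s_i* = α_i.
NE contributions = (0.5, 4.4, 0.8); S = 5.7.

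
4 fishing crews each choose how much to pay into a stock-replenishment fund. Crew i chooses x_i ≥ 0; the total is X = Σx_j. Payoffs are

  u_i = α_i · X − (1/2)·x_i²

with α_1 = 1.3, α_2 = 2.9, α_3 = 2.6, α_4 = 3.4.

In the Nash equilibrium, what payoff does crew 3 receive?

23.14

Crew i's FOC: ∂u_i/∂x_i = α_i − x_i = 0, so x_i* = α_i.
NE contributions = (1.3, 2.9, 2.6, 3.4); X = 10.2.
u_3 = α_3·X − ½·(x_3)² = 2.6·10.2 − ½·2.6² = 23.14.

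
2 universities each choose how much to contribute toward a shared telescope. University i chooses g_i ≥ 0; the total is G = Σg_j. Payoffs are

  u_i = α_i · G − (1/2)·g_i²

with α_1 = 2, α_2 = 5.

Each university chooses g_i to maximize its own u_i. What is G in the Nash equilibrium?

7

University i's FOC: ∂u_i/∂g_i = α_i − g_i = 0, so g_i* = α_i.
NE contributions = (2, 5); G = 7.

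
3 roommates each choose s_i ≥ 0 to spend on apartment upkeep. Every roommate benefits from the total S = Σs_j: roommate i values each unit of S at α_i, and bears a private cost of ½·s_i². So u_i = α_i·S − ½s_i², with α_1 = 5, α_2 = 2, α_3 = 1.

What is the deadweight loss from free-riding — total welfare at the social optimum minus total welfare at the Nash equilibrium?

47

Roommate i's FOC: ∂u_i/∂s_i = α_i − s_i = 0, so s_i* = α_i.
NE contributions = (5, 2, 1); S = 8.
W^NE = (Σα)·S − ½Σα_i² = 8² − ½·30 = 49.
Planner sets s_i = Σα_j = 8 for every i, so S^SO = 3·8 = 24.
W^SO = (Σα)·S^SO − ½·3·(Σα)² = (3/2)·8² = 96.
Deadweight loss = W^SO − W^NE = 47.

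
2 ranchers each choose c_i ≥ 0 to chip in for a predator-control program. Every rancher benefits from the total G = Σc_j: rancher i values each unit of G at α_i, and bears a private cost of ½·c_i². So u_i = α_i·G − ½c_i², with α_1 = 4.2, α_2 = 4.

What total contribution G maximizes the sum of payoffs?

16.4

Planner FOC: ∂(Σu_j)/∂c_i = (Σα_j) − c_i = 0, so c_i^SO = Σα_j = 8.2 for every i; G^SO = 16.4.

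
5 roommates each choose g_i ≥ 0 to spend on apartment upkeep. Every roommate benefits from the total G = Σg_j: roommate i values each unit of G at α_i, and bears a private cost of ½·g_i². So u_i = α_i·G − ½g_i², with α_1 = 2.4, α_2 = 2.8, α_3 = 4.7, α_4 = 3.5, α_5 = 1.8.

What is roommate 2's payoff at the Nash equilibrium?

38.64

Roommate i's FOC: ∂u_i/∂g_i = α_i − g_i = 0, so g_i* = α_i.
NE contributions = (2.4, 2.8, 4.7, 3.5, 1.8); G = 15.2.
u_2 = α_2·G − ½·(g_2)² = 2.8·15.2 − ½·2.8² = 38.64.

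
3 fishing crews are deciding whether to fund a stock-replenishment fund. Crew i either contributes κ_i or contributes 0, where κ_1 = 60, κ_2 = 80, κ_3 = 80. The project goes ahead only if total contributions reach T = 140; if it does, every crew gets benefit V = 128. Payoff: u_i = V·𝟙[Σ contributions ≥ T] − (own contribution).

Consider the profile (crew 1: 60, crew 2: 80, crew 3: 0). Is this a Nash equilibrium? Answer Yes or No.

Yes

Total = 140 ≥ 140: provided.
Crew 1 (pledges 60, payoff 68): dropping to 0 → total 80, payoff 0. No gain.
Crew 2 (pledges 80, payoff 48): dropping to 0 → total 60, payoff 0. No gain.
Crew 3 (pledges 0, payoff 128): pledging 80 → total 220, payoff 48. No gain.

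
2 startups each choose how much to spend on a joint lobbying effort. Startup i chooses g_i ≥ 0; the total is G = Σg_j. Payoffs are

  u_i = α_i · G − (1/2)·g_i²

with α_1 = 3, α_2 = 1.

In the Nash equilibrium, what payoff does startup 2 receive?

Startup i's FOC: ∂u_i/∂g_i = α_i − g_i = 0, so g_i* = α_i.
NE contributions = (3, 1); G = 4.
u_2 = α_2·G − ½·(g_2)² = 1·4 − ½·1² = 3.5.

3.5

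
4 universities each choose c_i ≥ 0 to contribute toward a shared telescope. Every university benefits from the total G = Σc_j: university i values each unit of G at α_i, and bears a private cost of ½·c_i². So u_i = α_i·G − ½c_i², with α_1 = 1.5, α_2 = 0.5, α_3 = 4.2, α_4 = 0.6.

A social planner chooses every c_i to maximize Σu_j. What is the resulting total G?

Planner FOC: ∂(Σu_j)/∂c_i = (Σα_j) − c_i = 0, so c_i^SO = Σα_j = 6.8 for every i; G^SO = 27.2.

27.2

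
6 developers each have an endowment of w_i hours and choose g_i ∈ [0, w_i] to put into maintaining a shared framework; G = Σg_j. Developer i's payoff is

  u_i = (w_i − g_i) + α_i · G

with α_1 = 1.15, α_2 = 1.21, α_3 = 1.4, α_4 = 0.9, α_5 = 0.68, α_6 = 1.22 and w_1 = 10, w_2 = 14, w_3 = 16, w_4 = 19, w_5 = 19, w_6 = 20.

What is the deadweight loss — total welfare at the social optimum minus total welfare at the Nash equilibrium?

∂u_i/∂g_i = α_i − 1, so developer i contributes w_i if α_i > 1, else 0.
α_i > 1 for i ∈ {1, 2, 3, 6}; NE contributions (10, 14, 16, 0, 0, 20), G = 60.
W^NE = Σw_i − G^NE + (Σα_i)·G^NE = 98 + 5.56·60 = 431.6.
Planner: ∂(Σu_j)/∂g_i = Σα_j − 1 = 5.56 > 0, so everyone contributes w_i; G^SO = 98, W^SO = 98 + 5.56·98 = 642.88.
Deadweight loss = 211.28.

211.28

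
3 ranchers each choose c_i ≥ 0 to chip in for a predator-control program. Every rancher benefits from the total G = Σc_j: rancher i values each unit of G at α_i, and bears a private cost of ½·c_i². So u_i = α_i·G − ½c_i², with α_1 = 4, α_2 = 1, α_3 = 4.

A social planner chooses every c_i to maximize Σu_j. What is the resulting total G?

27

Planner FOC: ∂(Σu_j)/∂c_i = (Σα_j) − c_i = 0, so c_i^SO = Σα_j = 9 for every i; G^SO = 27.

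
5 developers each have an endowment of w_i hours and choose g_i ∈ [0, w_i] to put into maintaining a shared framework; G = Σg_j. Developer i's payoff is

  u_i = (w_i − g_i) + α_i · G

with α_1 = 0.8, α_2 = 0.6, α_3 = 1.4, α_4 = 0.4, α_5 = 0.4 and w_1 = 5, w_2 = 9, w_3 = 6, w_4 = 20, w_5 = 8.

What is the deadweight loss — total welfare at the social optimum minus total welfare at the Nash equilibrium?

109.2

∂u_i/∂g_i = α_i − 1, so developer i contributes w_i if α_i > 1, else 0.
α_i > 1 for i ∈ {3}; NE contributions (0, 0, 6, 0, 0), G = 6.
W^NE = Σw_i − G^NE + (Σα_i)·G^NE = 48 + 2.6·6 = 63.6.
Planner: ∂(Σu_j)/∂g_i = Σα_j − 1 = 2.6 > 0, so everyone contributes w_i; G^SO = 48, W^SO = 48 + 2.6·48 = 172.8.
Deadweight loss = 109.2.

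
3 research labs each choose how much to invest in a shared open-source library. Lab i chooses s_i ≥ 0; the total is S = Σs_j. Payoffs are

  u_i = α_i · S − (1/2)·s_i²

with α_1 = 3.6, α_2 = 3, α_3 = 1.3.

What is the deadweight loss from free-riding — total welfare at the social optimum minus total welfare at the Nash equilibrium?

43.03

Lab i's FOC: ∂u_i/∂s_i = α_i − s_i = 0, so s_i* = α_i.
NE contributions = (3.6, 3, 1.3); S = 7.9.
W^NE = (Σα)·S − ½Σα_i² = 7.9² − ½·23.65 = 50.585.
Planner sets s_i = Σα_j = 7.9 for every i, so S^SO = 3·7.9 = 23.7.
W^SO = (Σα)·S^SO − ½·3·(Σα)² = (3/2)·7.9² = 93.615.
Deadweight loss = W^SO − W^NE = 43.03.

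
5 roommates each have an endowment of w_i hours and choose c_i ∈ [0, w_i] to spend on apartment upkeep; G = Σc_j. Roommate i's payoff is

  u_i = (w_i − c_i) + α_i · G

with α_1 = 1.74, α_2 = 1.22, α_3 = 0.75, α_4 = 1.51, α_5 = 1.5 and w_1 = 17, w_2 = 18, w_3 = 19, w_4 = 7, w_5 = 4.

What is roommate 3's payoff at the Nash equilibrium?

∂u_i/∂c_i = α_i − 1, so roommate i contributes w_i if α_i > 1, else 0.
α_i > 1 for i ∈ {1, 2, 4, 5}; NE contributions (17, 18, 0, 7, 4), G = 46.
u_3 = (19 − 0) + 0.75·46 = 53.5.

53.5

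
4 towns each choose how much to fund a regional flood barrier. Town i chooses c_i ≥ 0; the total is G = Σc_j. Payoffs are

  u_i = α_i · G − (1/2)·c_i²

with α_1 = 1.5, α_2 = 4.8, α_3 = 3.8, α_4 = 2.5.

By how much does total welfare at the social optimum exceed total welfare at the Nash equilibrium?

Town i's FOC: ∂u_i/∂c_i = α_i − c_i = 0, so c_i* = α_i.
NE contributions = (1.5, 4.8, 3.8, 2.5); G = 12.6.
W^NE = (Σα)·G − ½Σα_i² = 12.6² − ½·45.98 = 135.77.
Planner sets c_i = Σα_j = 12.6 for every i, so G^SO = 4·12.6 = 50.4.
W^SO = (Σα)·G^SO − ½·4·(Σα)² = (4/2)·12.6² = 317.52.
Deadweight loss = W^SO − W^NE = 181.75.

181.75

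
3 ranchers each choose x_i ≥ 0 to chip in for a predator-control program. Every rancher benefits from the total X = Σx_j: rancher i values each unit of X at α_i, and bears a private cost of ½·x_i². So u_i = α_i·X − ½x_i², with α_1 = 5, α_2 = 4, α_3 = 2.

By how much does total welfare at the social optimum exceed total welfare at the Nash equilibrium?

83

Rancher i's FOC: ∂u_i/∂x_i = α_i − x_i = 0, so x_i* = α_i.
NE contributions = (5, 4, 2); X = 11.
W^NE = (Σα)·X − ½Σα_i² = 11² − ½·45 = 98.5.
Planner sets x_i = Σα_j = 11 for every i, so X^SO = 3·11 = 33.
W^SO = (Σα)·X^SO − ½·3·(Σα)² = (3/2)·11² = 181.5.
Deadweight loss = W^SO − W^NE = 83.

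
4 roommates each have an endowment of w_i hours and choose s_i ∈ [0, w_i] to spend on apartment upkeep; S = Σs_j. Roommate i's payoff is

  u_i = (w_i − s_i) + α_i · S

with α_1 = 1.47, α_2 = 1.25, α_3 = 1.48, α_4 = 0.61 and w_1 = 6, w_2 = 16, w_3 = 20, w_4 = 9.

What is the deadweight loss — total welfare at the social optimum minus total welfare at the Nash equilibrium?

∂u_i/∂s_i = α_i − 1, so roommate i contributes w_i if α_i > 1, else 0.
α_i > 1 for i ∈ {1, 2, 3}; NE contributions (6, 16, 20, 0), S = 42.
W^NE = Σw_i − S^NE + (Σα_i)·S^NE = 51 + 3.81·42 = 211.02.
Planner: ∂(Σu_j)/∂s_i = Σα_j − 1 = 3.81 > 0, so everyone contributes w_i; S^SO = 51, W^SO = 51 + 3.81·51 = 245.31.
Deadweight loss = 34.29.

34.29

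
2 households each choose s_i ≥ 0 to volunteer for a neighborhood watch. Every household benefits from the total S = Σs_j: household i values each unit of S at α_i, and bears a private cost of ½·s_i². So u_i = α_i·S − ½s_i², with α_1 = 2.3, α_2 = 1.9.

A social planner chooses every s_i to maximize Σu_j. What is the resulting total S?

8.4

Planner FOC: ∂(Σu_j)/∂s_i = (Σα_j) − s_i = 0, so s_i^SO = Σα_j = 4.2 for every i; S^SO = 8.4.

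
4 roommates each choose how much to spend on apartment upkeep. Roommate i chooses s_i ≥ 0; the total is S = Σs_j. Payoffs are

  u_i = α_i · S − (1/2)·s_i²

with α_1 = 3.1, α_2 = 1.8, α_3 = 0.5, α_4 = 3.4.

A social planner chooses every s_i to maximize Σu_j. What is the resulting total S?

Planner FOC: ∂(Σu_j)/∂s_i = (Σα_j) − s_i = 0, so s_i^SO = Σα_j = 8.8 for every i; S^SO = 35.2.

35.2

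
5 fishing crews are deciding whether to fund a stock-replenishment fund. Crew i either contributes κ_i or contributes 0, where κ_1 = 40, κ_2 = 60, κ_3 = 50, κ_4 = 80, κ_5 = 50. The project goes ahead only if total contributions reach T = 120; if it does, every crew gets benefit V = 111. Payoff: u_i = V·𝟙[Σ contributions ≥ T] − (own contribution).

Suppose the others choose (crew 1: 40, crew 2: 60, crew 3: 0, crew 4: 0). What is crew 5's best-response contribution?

50

Others' total = 100. Contributing 50 brings total to 150 ≥ 120: gain V − κ_5 = 61.
Best response: 50.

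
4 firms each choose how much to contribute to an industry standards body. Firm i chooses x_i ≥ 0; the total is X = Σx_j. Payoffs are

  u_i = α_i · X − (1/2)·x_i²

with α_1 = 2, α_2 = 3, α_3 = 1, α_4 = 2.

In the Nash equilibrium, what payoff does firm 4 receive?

Firm i's FOC: ∂u_i/∂x_i = α_i − x_i = 0, so x_i* = α_i.
NE contributions = (2, 3, 1, 2); X = 8.
u_4 = α_4·X − ½·(x_4)² = 2·8 − ½·2² = 14.

14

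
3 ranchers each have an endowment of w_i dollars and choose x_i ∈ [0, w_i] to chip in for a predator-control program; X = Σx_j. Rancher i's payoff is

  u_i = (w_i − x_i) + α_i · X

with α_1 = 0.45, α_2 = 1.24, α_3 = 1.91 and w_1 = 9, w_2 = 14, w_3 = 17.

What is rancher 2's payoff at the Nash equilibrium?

38.44

∂u_i/∂x_i = α_i − 1, so rancher i contributes w_i if α_i > 1, else 0.
α_i > 1 for i ∈ {2, 3}; NE contributions (0, 14, 17), X = 31.
u_2 = (14 − 14) + 1.24·31 = 38.44.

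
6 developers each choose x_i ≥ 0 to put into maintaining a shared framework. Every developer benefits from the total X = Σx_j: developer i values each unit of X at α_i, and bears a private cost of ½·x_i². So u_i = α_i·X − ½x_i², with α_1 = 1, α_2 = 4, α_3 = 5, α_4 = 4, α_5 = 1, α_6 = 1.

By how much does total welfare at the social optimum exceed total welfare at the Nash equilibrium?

542

Developer i's FOC: ∂u_i/∂x_i = α_i − x_i = 0, so x_i* = α_i.
NE contributions = (1, 4, 5, 4, 1, 1); X = 16.
W^NE = (Σα)·X − ½Σα_i² = 16² − ½·60 = 226.
Planner sets x_i = Σα_j = 16 for every i, so X^SO = 6·16 = 96.
W^SO = (Σα)·X^SO − ½·6·(Σα)² = (6/2)·16² = 768.
Deadweight loss = W^SO − W^NE = 542.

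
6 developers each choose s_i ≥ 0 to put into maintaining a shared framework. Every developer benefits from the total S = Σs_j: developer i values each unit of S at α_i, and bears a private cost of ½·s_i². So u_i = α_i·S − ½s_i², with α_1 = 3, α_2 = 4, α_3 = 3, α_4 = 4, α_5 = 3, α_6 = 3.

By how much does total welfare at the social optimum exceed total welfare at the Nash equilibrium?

Developer i's FOC: ∂u_i/∂s_i = α_i − s_i = 0, so s_i* = α_i.
NE contributions = (3, 4, 3, 4, 3, 3); S = 20.
W^NE = (Σα)·S − ½Σα_i² = 20² − ½·68 = 366.
Planner sets s_i = Σα_j = 20 for every i, so S^SO = 6·20 = 120.
W^SO = (Σα)·S^SO − ½·6·(Σα)² = (6/2)·20² = 1200.
Deadweight loss = W^SO − W^NE = 834.

834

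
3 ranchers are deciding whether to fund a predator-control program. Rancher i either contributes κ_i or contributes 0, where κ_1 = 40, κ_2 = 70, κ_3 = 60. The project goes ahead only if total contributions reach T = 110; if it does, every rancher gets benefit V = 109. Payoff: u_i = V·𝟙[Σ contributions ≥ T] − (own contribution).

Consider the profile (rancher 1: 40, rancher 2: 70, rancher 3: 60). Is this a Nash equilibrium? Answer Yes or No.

Total = 170 ≥ 110: provided.
Rancher 1 (pledges 40, payoff 69): dropping to 0 → total 130, payoff 109. Profitable deviation.

No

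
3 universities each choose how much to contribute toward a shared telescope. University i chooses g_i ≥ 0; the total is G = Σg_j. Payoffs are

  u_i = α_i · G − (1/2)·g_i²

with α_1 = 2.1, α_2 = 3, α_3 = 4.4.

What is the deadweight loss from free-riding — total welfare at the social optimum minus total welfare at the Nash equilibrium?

61.51

University i's FOC: ∂u_i/∂g_i = α_i − g_i = 0, so g_i* = α_i.
NE contributions = (2.1, 3, 4.4); G = 9.5.
W^NE = (Σα)·G − ½Σα_i² = 9.5² − ½·32.77 = 73.865.
Planner sets g_i = Σα_j = 9.5 for every i, so G^SO = 3·9.5 = 28.5.
W^SO = (Σα)·G^SO − ½·3·(Σα)² = (3/2)·9.5² = 135.375.
Deadweight loss = W^SO − W^NE = 61.51.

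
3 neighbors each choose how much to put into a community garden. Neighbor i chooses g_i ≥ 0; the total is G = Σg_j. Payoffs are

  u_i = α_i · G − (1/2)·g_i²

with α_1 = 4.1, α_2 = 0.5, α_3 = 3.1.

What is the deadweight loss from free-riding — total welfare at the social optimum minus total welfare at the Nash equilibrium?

42.98

Neighbor i's FOC: ∂u_i/∂g_i = α_i − g_i = 0, so g_i* = α_i.
NE contributions = (4.1, 0.5, 3.1); G = 7.7.
W^NE = (Σα)·G − ½Σα_i² = 7.7² − ½·26.67 = 45.955.
Planner sets g_i = Σα_j = 7.7 for every i, so G^SO = 3·7.7 = 23.1.
W^SO = (Σα)·G^SO − ½·3·(Σα)² = (3/2)·7.7² = 88.935.
Deadweight loss = W^SO − W^NE = 42.98.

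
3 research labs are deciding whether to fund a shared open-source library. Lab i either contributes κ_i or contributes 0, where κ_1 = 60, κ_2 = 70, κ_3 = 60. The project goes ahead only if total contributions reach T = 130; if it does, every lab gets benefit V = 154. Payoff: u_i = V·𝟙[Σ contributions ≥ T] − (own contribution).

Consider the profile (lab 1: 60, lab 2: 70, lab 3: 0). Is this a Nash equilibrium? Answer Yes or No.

Total = 130 ≥ 130: provided.
Lab 1 (pledges 60, payoff 94): dropping to 0 → total 70, payoff 0. No gain.
Lab 2 (pledges 70, payoff 84): dropping to 0 → total 60, payoff 0. No gain.
Lab 3 (pledges 0, payoff 154): pledging 60 → total 190, payoff 94. No gain.

Yes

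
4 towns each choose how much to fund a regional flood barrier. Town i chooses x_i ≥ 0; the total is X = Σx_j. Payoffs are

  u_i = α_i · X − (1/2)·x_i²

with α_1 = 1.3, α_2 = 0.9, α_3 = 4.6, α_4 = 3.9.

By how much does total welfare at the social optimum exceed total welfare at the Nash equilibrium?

133.925

Town i's FOC: ∂u_i/∂x_i = α_i − x_i = 0, so x_i* = α_i.
NE contributions = (1.3, 0.9, 4.6, 3.9); X = 10.7.
W^NE = (Σα)·X − ½Σα_i² = 10.7² − ½·38.87 = 95.055.
Planner sets x_i = Σα_j = 10.7 for every i, so X^SO = 4·10.7 = 42.8.
W^SO = (Σα)·X^SO − ½·4·(Σα)² = (4/2)·10.7² = 228.98.
Deadweight loss = W^SO − W^NE = 133.925.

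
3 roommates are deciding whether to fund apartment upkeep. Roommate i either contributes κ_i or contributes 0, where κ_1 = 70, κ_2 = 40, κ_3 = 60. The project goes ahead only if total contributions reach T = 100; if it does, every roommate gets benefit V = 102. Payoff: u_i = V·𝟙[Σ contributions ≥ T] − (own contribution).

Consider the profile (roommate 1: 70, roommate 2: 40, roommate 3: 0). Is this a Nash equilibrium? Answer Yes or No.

Yes

Total = 110 ≥ 100: provided.
Roommate 1 (pledges 70, payoff 32): dropping to 0 → total 40, payoff 0. No gain.
Roommate 2 (pledges 40, payoff 62): dropping to 0 → total 70, payoff 0. No gain.
Roommate 3 (pledges 0, payoff 102): pledging 60 → total 170, payoff 42. No gain.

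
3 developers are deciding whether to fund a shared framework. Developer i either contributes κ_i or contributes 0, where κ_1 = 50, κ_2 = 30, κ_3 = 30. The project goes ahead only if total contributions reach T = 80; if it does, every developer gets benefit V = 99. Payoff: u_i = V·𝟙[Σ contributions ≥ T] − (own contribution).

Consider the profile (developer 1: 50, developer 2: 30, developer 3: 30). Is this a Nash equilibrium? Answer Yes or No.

No

Total = 110 ≥ 80: provided.
Developer 1 (pledges 50, payoff 49): dropping to 0 → total 60, payoff 0. No gain.
Developer 2 (pledges 30, payoff 69): dropping to 0 → total 80, payoff 99. Profitable deviation.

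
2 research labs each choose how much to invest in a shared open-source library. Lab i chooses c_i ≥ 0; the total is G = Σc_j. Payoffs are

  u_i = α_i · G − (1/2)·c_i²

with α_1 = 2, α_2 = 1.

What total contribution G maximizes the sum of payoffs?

Planner FOC: ∂(Σu_j)/∂c_i = (Σα_j) − c_i = 0, so c_i^SO = Σα_j = 3 for every i; G^SO = 6.

6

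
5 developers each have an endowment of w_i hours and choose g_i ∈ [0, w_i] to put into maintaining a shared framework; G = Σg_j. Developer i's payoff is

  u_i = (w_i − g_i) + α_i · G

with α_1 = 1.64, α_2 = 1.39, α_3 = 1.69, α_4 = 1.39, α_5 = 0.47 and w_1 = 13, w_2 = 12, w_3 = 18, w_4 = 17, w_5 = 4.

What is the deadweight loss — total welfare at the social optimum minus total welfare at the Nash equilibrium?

∂u_i/∂g_i = α_i − 1, so developer i contributes w_i if α_i > 1, else 0.
α_i > 1 for i ∈ {1, 2, 3, 4}; NE contributions (13, 12, 18, 17, 0), G = 60.
W^NE = Σw_i − G^NE + (Σα_i)·G^NE = 64 + 5.58·60 = 398.8.
Planner: ∂(Σu_j)/∂g_i = Σα_j − 1 = 5.58 > 0, so everyone contributes w_i; G^SO = 64, W^SO = 64 + 5.58·64 = 421.12.
Deadweight loss = 22.32.

22.32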